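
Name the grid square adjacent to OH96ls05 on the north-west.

Longitude extended square 0; −1 → -1, wraps to 9, carry into subsquare.
Longitude subsquare l = 11; −1 → 10 = k.
Latitude extended square 5; +1 → 6.

OH96ks96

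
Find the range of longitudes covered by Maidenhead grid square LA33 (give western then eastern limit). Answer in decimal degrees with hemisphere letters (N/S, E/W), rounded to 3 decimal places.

Field L=11, A=0: +11·20° lon, +0·10° lat → SW at lon 40°, lat -90°.
Square 3, 3: +3·2° lon, +3·1° lat → SW at lon 46°, lat -87°.
Cell spans 2° lon × 1° lat.
west 46.000° E, east 48.000° E.

46.000° E, 48.000° E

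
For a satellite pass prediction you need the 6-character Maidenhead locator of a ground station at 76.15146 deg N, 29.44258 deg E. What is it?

KQ46rd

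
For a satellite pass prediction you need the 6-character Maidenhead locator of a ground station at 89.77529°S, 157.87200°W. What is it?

Shift to the Maidenhead origin (180°W, 90°S): lon 22.1280, lat 0.2247.
Field: 22.1280/20 → 1 → B, 0.2247/10 → 0 → A; chars BA.
Square: 2.1280/2 → 1, 0.2247/1 → 0; chars 10.
Subsquare: 0.1280/0.0833333 → 1 → b, 0.2247/0.0416667 → 5 → f; chars bf.

BA10bf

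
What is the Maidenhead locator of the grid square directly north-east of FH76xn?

FH86ao

Longitude subsquare x = 23; +1 → 24, wraps to 0 = a, carry into square.
Longitude square 7; +1 → 8.
Latitude subsquare n = 13; +1 → 14 = o.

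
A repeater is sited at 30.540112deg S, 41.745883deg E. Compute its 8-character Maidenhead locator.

LF09ul90

Shift to the Maidenhead origin (180°W, 90°S): lon 221.74588, lat 59.45989.
Field: lon ⌊221.74588/20⌋ = 11 → L; lat ⌊59.45989/10⌋ = 5 → F.
Square: lon ⌊1.74588/2⌋ = 0; lat ⌊9.45989/1⌋ = 9.
Subsquare: lon ⌊1.74588/0.0833333⌋ = 20 → u; lat ⌊0.45989/0.0416667⌋ = 11 → l.
Extended square: lon ⌊0.07922/0.00833333⌋ = 9; lat ⌊0.00155/0.00416667⌋ = 0.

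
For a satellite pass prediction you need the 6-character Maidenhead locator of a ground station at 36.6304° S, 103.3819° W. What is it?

DF83hi

Add 180° to longitude and 90° to latitude: 76.6181, 53.3696.
Field: lon ⌊76.6181/20⌋ = 3 → D; lat ⌊53.3696/10⌋ = 5 → F.
Square: lon ⌊16.6181/2⌋ = 8; lat ⌊3.3696/1⌋ = 3.
Subsquare: lon ⌊0.6181/0.0833333⌋ = 7 → h; lat ⌊0.3696/0.0416667⌋ = 8 → i.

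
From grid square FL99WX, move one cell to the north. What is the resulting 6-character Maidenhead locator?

FM90wa

Latitude subsquare x = 23; +1 → 24, wraps to 0 = a, carry into square.
Latitude square 9; +1 → 10, wraps to 0, carry into field.
Latitude field L = 11; +1 → 12 = M.
The longitude characters are unchanged.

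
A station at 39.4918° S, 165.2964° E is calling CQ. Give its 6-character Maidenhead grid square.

Offset from 180°W / 90°S: lon 345.2964°, lat 50.5082°.
Field: lon ⌊345.2964/20⌋ = 17 → R; lat ⌊50.5082/10⌋ = 5 → F.
Square: lon ⌊5.2964/2⌋ = 2; lat ⌊0.5082/1⌋ = 0.
Subsquare: lon ⌊1.2964/0.0833333⌋ = 15 → p; lat ⌊0.5082/0.0416667⌋ = 12 → m.

RF20pm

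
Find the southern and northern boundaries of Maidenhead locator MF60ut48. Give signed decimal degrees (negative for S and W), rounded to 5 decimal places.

-39.17500, -39.17083

Field M=12, F=5: +12·20° lon, +5·10° lat → SW at lon 60°, lat -40°.
Square 6, 0: +6·2° lon, +0·1° lat → SW at lon 72°, lat -40°.
Subsquare u=20, t=19: +20·0.0833333° lon, +19·0.0416667° lat → SW at lon 73.6667°, lat -39.2083°.
Extended square 4, 8: +4·0.00833333° lon, +8·0.00416667° lat → SW at lon 73.7°, lat -39.175°.
Cell spans 0.00833333° lon × 0.00416667° lat.
south -39.17500, north -39.17083.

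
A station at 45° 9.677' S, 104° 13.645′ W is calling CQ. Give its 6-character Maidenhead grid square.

Add 180° to longitude and 90° to latitude: 75.7726, 44.8387.
Field: 75.7726/20 → 3 → D, 44.8387/10 → 4 → E; chars DE.
Square: 15.7726/2 → 7, 4.8387/1 → 4; chars 74.
Subsquare: 1.7726/0.0833333 → 21 → v, 0.8387/0.0416667 → 20 → u; chars vu.

DE74vu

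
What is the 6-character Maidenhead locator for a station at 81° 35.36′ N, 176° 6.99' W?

Offset from 180°W / 90°S: lon 3.8835°, lat 171.5893°.
Field: 3.8835/20 → 0 → A, 171.5893/10 → 17 → R; chars AR.
Square: 3.8835/2 → 1, 1.5893/1 → 1; chars 11.
Subsquare: 1.8835/0.0833333 → 22 → w, 0.5893/0.0416667 → 14 → o; chars wo.

AR11wo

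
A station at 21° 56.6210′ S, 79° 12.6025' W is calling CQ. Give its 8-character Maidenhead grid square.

FG08jb43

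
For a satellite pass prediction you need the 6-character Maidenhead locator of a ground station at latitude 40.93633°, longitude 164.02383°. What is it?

Add 180° to longitude and 90° to latitude: 344.0238, 130.9363.
Field: lon ⌊344.0238/20⌋ = 17 → R; lat ⌊130.9363/10⌋ = 13 → N.
Square: lon ⌊4.0238/2⌋ = 2; lat ⌊0.9363/1⌋ = 0.
Subsquare: lon ⌊0.0238/0.0833333⌋ = 0 → a; lat ⌊0.9363/0.0416667⌋ = 22 → w.

RN20aw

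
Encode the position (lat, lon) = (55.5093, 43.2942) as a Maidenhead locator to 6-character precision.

LO15pm

Shift to the Maidenhead origin (180°W, 90°S): lon 223.2942, lat 145.5093.
Field (20°×10°, letters A–R): lon ⌊223.2942/20⌋ = 11 → L; lat ⌊145.5093/10⌋ = 14 → O.
Square (2°×1°, digits 0–9): lon ⌊3.2942/2⌋ = 1; lat ⌊5.5093/1⌋ = 5.
Subsquare (5′×2.5′, letters a–x): lon ⌊1.2942/0.0833333⌋ = 15 → p; lat ⌊0.5093/0.0416667⌋ = 12 → m.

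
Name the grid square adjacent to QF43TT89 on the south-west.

Longitude extended square 8; −1 → 7.
Latitude extended square 9; −1 → 8.

QF43tt78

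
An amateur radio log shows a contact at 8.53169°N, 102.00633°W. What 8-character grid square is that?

Add 180° to longitude and 90° to latitude: 77.99367, 98.53169.
Field: 77.99367/20 → 3 → D, 98.53169/10 → 9 → J; chars DJ.
Square: 17.99367/2 → 8, 8.53169/1 → 8; chars 88.
Subsquare: 1.99367/0.0833333 → 23 → x, 0.53169/0.0416667 → 12 → m; chars xm.
Extended square: 0.07700/0.00833333 → 9, 0.03169/0.00416667 → 7; chars 97.

DJ88xm97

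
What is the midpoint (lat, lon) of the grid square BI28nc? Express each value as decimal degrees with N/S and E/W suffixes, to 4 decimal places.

Field B=1, I=8: +1·20° lon, +8·10° lat → SW at lon -160°, lat -10°.
Square 2, 8: +2·2° lon, +8·1° lat → SW at lon -156°, lat -2°.
Subsquare n=13, c=2: +13·0.0833333° lon, +2·0.0416667° lat → SW at lon -154.917°, lat -1.91667°.
Cell spans 0.0833333° lon × 0.0416667° lat. Centre is SW corner plus half of each.
latitude 1.8958° S, longitude 154.8750° W.

1.8958° S, 154.8750° W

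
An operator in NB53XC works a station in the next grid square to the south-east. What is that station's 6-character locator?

NB63ab

Longitude subsquare x = 23; +1 → 24, wraps to 0 = a, carry into square.
Longitude square 5; +1 → 6.
Latitude subsquare c = 2; −1 → 1 = b.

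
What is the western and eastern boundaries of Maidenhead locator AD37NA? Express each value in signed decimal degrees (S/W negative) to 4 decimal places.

-172.9167, -172.8333

Field A=0, D=3: +0·20° lon, +3·10° lat → SW at lon -180°, lat -60°.
Square 3, 7: +3·2° lon, +7·1° lat → SW at lon -174°, lat -53°.
Subsquare n=13, a=0: +13·0.0833333° lon, +0·0.0416667° lat → SW at lon -172.917°, lat -53°.
Cell spans 0.0833333° lon × 0.0416667° lat.
west -172.9167, east -172.8333.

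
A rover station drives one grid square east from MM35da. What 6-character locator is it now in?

Longitude subsquare d = 3; +1 → 4 = e.
The latitude characters are unchanged.

MM35ea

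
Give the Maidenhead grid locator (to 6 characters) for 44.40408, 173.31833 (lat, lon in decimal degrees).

RN64pj

Add 180° to longitude and 90° to latitude: 353.3183, 134.4041.
Field (20°×10°, letters A–R): lon ⌊353.3183/20⌋ = 17 → R; lat ⌊134.4041/10⌋ = 13 → N.
Square (2°×1°, digits 0–9): lon ⌊13.3183/2⌋ = 6; lat ⌊4.4041/1⌋ = 4.
Subsquare (5′×2.5′, letters a–x): lon ⌊1.3183/0.0833333⌋ = 15 → p; lat ⌊0.4041/0.0416667⌋ = 9 → j.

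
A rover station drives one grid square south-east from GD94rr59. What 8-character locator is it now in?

GD94rr68

Longitude extended square 5; +1 → 6.
Latitude extended square 9; −1 → 8.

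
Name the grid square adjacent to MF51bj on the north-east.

MF51ck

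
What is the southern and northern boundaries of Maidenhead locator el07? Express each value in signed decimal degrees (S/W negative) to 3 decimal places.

27.000, 28.000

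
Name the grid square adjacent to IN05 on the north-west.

HN96

Longitude square 0; −1 → -1, wraps to 9, carry into field.
Longitude field I = 8; −1 → 7 = H.
Latitude square 5; +1 → 6.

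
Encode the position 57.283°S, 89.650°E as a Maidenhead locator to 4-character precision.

ND42

Offset from 180°W / 90°S: lon 269.65°, lat 32.72°.
Field (20°×10°, letters A–R): lon ⌊269.65/20⌋ = 13 → N; lat ⌊32.72/10⌋ = 3 → D.
Square (2°×1°, digits 0–9): lon ⌊9.65/2⌋ = 4; lat ⌊2.72/1⌋ = 2.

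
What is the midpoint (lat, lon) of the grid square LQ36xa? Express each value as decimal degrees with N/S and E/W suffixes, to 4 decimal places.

Field L=11, Q=16: +11·20° lon, +16·10° lat → SW at lon 40°, lat 70°.
Square 3, 6: +3·2° lon, +6·1° lat → SW at lon 46°, lat 76°.
Subsquare x=23, a=0: +23·0.0833333° lon, +0·0.0416667° lat → SW at lon 47.9167°, lat 76°.
Cell spans 0.0833333° lon × 0.0416667° lat. Centre is SW corner plus half of each.
latitude 76.0208° N, longitude 47.9583° E.

76.0208° N, 47.9583° E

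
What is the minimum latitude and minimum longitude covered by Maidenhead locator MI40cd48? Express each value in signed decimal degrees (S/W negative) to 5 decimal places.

Field M=12, I=8: +12·20° lon, +8·10° lat → SW at lon 60°, lat -10°.
Square 4, 0: +4·2° lon, +0·1° lat → SW at lon 68°, lat -10°.
Subsquare c=2, d=3: +2·0.0833333° lon, +3·0.0416667° lat → SW at lon 68.1667°, lat -9.875°.
Extended square 4, 8: +4·0.00833333° lon, +8·0.00416667° lat → SW at lon 68.2°, lat -9.84167°.
latitude -9.84167, longitude 68.20000.

-9.84167, 68.20000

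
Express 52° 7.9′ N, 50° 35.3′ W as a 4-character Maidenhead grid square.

Shift to the Maidenhead origin (180°W, 90°S): lon 129.41, lat 142.13.
Field: lon ⌊129.41/20⌋ = 6 → G; lat ⌊142.13/10⌋ = 14 → O.
Square: lon ⌊9.41/2⌋ = 4; lat ⌊2.13/1⌋ = 2.

GO42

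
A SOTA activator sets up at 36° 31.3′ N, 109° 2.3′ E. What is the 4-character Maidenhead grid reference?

Add 180° to longitude and 90° to latitude: 289.04, 126.52.
Field: lon ⌊289.04/20⌋ = 14 → O; lat ⌊126.52/10⌋ = 12 → M.
Square: lon ⌊9.04/2⌋ = 4; lat ⌊6.52/1⌋ = 6.

OM46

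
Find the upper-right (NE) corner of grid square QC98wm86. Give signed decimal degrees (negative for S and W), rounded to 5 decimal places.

Field Q=16, C=2: +16·20° lon, +2·10° lat → SW at lon 140°, lat -70°.
Square 9, 8: +9·2° lon, +8·1° lat → SW at lon 158°, lat -62°.
Subsquare w=22, m=12: +22·0.0833333° lon, +12·0.0416667° lat → SW at lon 159.833°, lat -61.5°.
Extended square 8, 6: +8·0.00833333° lon, +6·0.00416667° lat → SW at lon 159.9°, lat -61.475°.
Cell spans 0.00833333° lon × 0.00416667° lat. NE corner is SW corner plus one full cell.
latitude -61.47083, longitude 159.90833.

-61.47083, 159.90833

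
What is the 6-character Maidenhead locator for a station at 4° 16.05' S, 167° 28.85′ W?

Offset from 180°W / 90°S: lon 12.5192°, lat 85.7325°.
Field (20°×10°, letters A–R): lon ⌊12.5192/20⌋ = 0 → A; lat ⌊85.7325/10⌋ = 8 → I.
Square (2°×1°, digits 0–9): lon ⌊12.5192/2⌋ = 6; lat ⌊5.7325/1⌋ = 5.
Subsquare (5′×2.5′, letters a–x): lon ⌊0.5192/0.0833333⌋ = 6 → g; lat ⌊0.7325/0.0416667⌋ = 17 → r.

AI65gr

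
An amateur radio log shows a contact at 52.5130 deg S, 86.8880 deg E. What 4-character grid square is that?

ND37

Offset from 180°W / 90°S: lon 266.89°, lat 37.49°.
Field: 266.89/20 → 13 → N, 37.49/10 → 3 → D; chars ND.
Square: 6.89/2 → 3, 7.49/1 → 7; chars 37.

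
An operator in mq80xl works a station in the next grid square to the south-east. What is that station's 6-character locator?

Longitude subsquare x = 23; +1 → 24, wraps to 0 = a, carry into square.
Longitude square 8; +1 → 9.
Latitude subsquare l = 11; −1 → 10 = k.

MQ90ak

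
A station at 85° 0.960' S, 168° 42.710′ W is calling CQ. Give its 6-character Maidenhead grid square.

Add 180° to longitude and 90° to latitude: 11.2882, 4.9840.
Field: 11.2882/20 → 0 → A, 4.9840/10 → 0 → A; chars AA.
Square: 11.2882/2 → 5, 4.9840/1 → 4; chars 54.
Subsquare: 1.2882/0.0833333 → 15 → p, 0.9840/0.0416667 → 23 → x; chars px.

AA54px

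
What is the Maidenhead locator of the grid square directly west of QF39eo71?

Longitude extended square 7; −1 → 6.
The latitude characters are unchanged.

QF39eo61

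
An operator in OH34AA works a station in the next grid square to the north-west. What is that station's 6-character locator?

OH24xb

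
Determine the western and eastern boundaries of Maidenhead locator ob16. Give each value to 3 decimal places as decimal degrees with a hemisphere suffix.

102.000° E, 104.000° E

Field O=14, B=1: +14·20° lon, +1·10° lat → SW at lon 100°, lat -80°.
Square 1, 6: +1·2° lon, +6·1° lat → SW at lon 102°, lat -74°.
Cell spans 2° lon × 1° lat.
west 102.000° E, east 104.000° E.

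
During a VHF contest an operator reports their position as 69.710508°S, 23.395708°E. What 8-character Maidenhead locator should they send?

KC10qg79

Add 180° to longitude and 90° to latitude: 203.39571, 20.28949.
Field: lon ⌊203.39571/20⌋ = 10 → K; lat ⌊20.28949/10⌋ = 2 → C.
Square: lon ⌊3.39571/2⌋ = 1; lat ⌊0.28949/1⌋ = 0.
Subsquare: lon ⌊1.39571/0.0833333⌋ = 16 → q; lat ⌊0.28949/0.0416667⌋ = 6 → g.
Extended square: lon ⌊0.06237/0.00833333⌋ = 7; lat ⌊0.03949/0.00416667⌋ = 9.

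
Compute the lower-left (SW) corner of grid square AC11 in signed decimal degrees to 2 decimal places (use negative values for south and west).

-69.00, -178.00

Field A=0, C=2: +0·20° lon, +2·10° lat → SW at lon -180°, lat -70°.
Square 1, 1: +1·2° lon, +1·1° lat → SW at lon -178°, lat -69°.
latitude -69.00, longitude -178.00.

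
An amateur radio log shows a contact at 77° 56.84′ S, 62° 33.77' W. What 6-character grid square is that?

FB82rb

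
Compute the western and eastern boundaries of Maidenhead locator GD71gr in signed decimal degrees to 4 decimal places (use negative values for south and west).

Field G=6, D=3: +6·20° lon, +3·10° lat → SW at lon -60°, lat -60°.
Square 7, 1: +7·2° lon, +1·1° lat → SW at lon -46°, lat -59°.
Subsquare g=6, r=17: +6·0.0833333° lon, +17·0.0416667° lat → SW at lon -45.5°, lat -58.2917°.
Cell spans 0.0833333° lon × 0.0416667° lat.
west -45.5000, east -45.4167.

-45.5000, -45.4167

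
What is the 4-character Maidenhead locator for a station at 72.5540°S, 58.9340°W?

GB07

Add 180° to longitude and 90° to latitude: 121.07, 17.45.
Field: 121.07/20 → 6 → G, 17.45/10 → 1 → B; chars GB.
Square: 1.07/2 → 0, 7.45/1 → 7; chars 07.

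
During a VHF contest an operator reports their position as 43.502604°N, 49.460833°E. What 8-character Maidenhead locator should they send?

Offset from 180°W / 90°S: lon 229.46083°, lat 133.50260°.
Field: lon ⌊229.46083/20⌋ = 11 → L; lat ⌊133.50260/10⌋ = 13 → N.
Square: lon ⌊9.46083/2⌋ = 4; lat ⌊3.50260/1⌋ = 3.
Subsquare: lon ⌊1.46083/0.0833333⌋ = 17 → r; lat ⌊0.50260/0.0416667⌋ = 12 → m.
Extended square: lon ⌊0.04417/0.00833333⌋ = 5; lat ⌊0.00260/0.00416667⌋ = 0.

LN43rm50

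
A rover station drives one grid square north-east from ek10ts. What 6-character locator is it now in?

Longitude subsquare t = 19; +1 → 20 = u.
Latitude subsquare s = 18; +1 → 19 = t.

EK10ut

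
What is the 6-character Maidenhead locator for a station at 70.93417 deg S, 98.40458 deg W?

EB09tb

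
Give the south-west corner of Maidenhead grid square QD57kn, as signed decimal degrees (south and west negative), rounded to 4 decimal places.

Field Q=16, D=3: +16·20° lon, +3·10° lat → SW at lon 140°, lat -60°.
Square 5, 7: +5·2° lon, +7·1° lat → SW at lon 150°, lat -53°.
Subsquare k=10, n=13: +10·0.0833333° lon, +13·0.0416667° lat → SW at lon 150.833°, lat -52.4583°.
latitude -52.4583, longitude 150.8333.

-52.4583, 150.8333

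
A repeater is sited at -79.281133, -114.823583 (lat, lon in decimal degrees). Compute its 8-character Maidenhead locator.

DB20or12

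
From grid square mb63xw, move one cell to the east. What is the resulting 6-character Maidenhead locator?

MB73aw

Longitude subsquare x = 23; +1 → 24, wraps to 0 = a, carry into square.
Longitude square 6; +1 → 7.
The latitude characters are unchanged.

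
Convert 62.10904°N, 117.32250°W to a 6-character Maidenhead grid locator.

DP12ic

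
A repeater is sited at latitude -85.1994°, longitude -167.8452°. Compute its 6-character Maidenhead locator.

Offset from 180°W / 90°S: lon 12.1548°, lat 4.8006°.
Field: 12.1548/20 → 0 → A, 4.8006/10 → 0 → A; chars AA.
Square: 12.1548/2 → 6, 4.8006/1 → 4; chars 64.
Subsquare: 0.1548/0.0833333 → 1 → b, 0.8006/0.0416667 → 19 → t; chars bt.

AA64bt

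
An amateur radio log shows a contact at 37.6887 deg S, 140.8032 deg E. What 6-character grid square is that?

Offset from 180°W / 90°S: lon 320.8032°, lat 52.3113°.
Field: 320.8032/20 → 16 → Q, 52.3113/10 → 5 → F; chars QF.
Square: 0.8032/2 → 0, 2.3113/1 → 2; chars 02.
Subsquare: 0.8032/0.0833333 → 9 → j, 0.3113/0.0416667 → 7 → h; chars jh.

QF02jh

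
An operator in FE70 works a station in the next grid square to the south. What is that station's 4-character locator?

FD79

Latitude square 0; −1 → -1, wraps to 9, carry into field.
Latitude field E = 4; −1 → 3 = D.
The longitude characters are unchanged.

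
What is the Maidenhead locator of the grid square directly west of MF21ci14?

MF21ci04

Longitude extended square 1; −1 → 0.
The latitude characters are unchanged.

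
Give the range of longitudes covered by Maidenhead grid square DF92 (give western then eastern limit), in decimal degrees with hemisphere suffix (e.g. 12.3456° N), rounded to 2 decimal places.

102.00° W, 100.00° W

Field D=3, F=5: +3·20° lon, +5·10° lat → SW at lon -120°, lat -40°.
Square 9, 2: +9·2° lon, +2·1° lat → SW at lon -102°, lat -38°.
Cell spans 2° lon × 1° lat.
west 102.00° W, east 100.00° W.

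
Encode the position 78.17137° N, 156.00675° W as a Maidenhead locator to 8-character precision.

BQ18xe91

Add 180° to longitude and 90° to latitude: 23.99325, 168.17137.
Field: lon ⌊23.99325/20⌋ = 1 → B; lat ⌊168.17137/10⌋ = 16 → Q.
Square: lon ⌊3.99325/2⌋ = 1; lat ⌊8.17137/1⌋ = 8.
Subsquare: lon ⌊1.99325/0.0833333⌋ = 23 → x; lat ⌊0.17137/0.0416667⌋ = 4 → e.
Extended square: lon ⌊0.07658/0.00833333⌋ = 9; lat ⌊0.00470/0.00416667⌋ = 1.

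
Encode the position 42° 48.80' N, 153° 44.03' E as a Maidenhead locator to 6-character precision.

Add 180° to longitude and 90° to latitude: 333.7338, 132.8133.
Field: 333.7338/20 → 16 → Q, 132.8133/10 → 13 → N; chars QN.
Square: 13.7338/2 → 6, 2.8133/1 → 2; chars 62.
Subsquare: 1.7338/0.0833333 → 20 → u, 0.8133/0.0416667 → 19 → t; chars ut.

QN62ut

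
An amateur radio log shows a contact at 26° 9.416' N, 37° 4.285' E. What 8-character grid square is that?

KL86md87

Add 180° to longitude and 90° to latitude: 217.07142, 116.15693.
Field: lon ⌊217.07142/20⌋ = 10 → K; lat ⌊116.15693/10⌋ = 11 → L.
Square: lon ⌊17.07142/2⌋ = 8; lat ⌊6.15693/1⌋ = 6.
Subsquare: lon ⌊1.07142/0.0833333⌋ = 12 → m; lat ⌊0.15693/0.0416667⌋ = 3 → d.
Extended square: lon ⌊0.07142/0.00833333⌋ = 8; lat ⌊0.03193/0.00416667⌋ = 7.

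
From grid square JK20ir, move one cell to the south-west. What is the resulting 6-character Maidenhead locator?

Longitude subsquare i = 8; −1 → 7 = h.
Latitude subsquare r = 17; −1 → 16 = q.

JK20hq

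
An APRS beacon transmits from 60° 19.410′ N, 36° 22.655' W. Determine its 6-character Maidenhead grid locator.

HP10th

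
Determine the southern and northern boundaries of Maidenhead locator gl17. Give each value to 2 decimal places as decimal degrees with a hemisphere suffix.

27.00° N, 28.00° N

Field G=6, L=11: +6·20° lon, +11·10° lat → SW at lon -60°, lat 20°.
Square 1, 7: +1·2° lon, +7·1° lat → SW at lon -58°, lat 27°.
Cell spans 2° lon × 1° lat.
south 27.00° N, north 28.00° N.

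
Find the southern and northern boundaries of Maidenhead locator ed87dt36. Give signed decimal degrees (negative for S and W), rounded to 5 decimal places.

-52.18333, -52.17917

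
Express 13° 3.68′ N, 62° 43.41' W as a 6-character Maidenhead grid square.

FK83pb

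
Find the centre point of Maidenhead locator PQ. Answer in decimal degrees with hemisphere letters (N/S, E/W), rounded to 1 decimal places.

Field P=15, Q=16: +15·20° lon, +16·10° lat → SW at lon 120°, lat 70°.
Cell spans 20° lon × 10° lat. Centre is SW corner plus half of each.
latitude 75.0° N, longitude 130.0° E.

75.0° N, 130.0° E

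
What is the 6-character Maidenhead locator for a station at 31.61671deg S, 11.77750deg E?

JF58vj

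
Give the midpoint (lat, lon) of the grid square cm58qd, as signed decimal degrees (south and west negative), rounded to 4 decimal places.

Field C=2, M=12: +2·20° lon, +12·10° lat → SW at lon -140°, lat 30°.
Square 5, 8: +5·2° lon, +8·1° lat → SW at lon -130°, lat 38°.
Subsquare q=16, d=3: +16·0.0833333° lon, +3·0.0416667° lat → SW at lon -128.667°, lat 38.125°.
Cell spans 0.0833333° lon × 0.0416667° lat. Centre is SW corner plus half of each.
latitude 38.1458, longitude -128.6250.

38.1458, -128.6250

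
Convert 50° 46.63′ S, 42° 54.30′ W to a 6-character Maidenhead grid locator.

GD89nf

Shift to the Maidenhead origin (180°W, 90°S): lon 137.0950, lat 39.2228.
Field (20°×10°, letters A–R): lon ⌊137.0950/20⌋ = 6 → G; lat ⌊39.2228/10⌋ = 3 → D.
Square (2°×1°, digits 0–9): lon ⌊17.0950/2⌋ = 8; lat ⌊9.2228/1⌋ = 9.
Subsquare (5′×2.5′, letters a–x): lon ⌊1.0950/0.0833333⌋ = 13 → n; lat ⌊0.2228/0.0416667⌋ = 5 → f.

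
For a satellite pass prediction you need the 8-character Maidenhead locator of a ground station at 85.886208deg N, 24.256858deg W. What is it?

Offset from 180°W / 90°S: lon 155.74314°, lat 175.88621°.
Field (20°×10°, letters A–R): lon ⌊155.74314/20⌋ = 7 → H; lat ⌊175.88621/10⌋ = 17 → R.
Square (2°×1°, digits 0–9): lon ⌊15.74314/2⌋ = 7; lat ⌊5.88621/1⌋ = 5.
Subsquare (5′×2.5′, letters a–x): lon ⌊1.74314/0.0833333⌋ = 20 → u; lat ⌊0.88621/0.0416667⌋ = 21 → v.
Extended square (30″×15″, digits 0–9): lon ⌊0.07648/0.00833333⌋ = 9; lat ⌊0.01121/0.00416667⌋ = 2.

HR75uv92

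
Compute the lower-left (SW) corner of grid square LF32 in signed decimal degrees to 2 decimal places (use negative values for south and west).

-38.00, 46.00

Field L=11, F=5: +11·20° lon, +5·10° lat → SW at lon 40°, lat -40°.
Square 3, 2: +3·2° lon, +2·1° lat → SW at lon 46°, lat -38°.
latitude -38.00, longitude 46.00.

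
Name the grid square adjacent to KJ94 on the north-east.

Longitude square 9; +1 → 10, wraps to 0, carry into field.
Longitude field K = 10; +1 → 11 = L.
Latitude square 4; +1 → 5.

LJ05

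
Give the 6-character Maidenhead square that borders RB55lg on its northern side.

RB55lh

Latitude subsquare g = 6; +1 → 7 = h.
The longitude characters are unchanged.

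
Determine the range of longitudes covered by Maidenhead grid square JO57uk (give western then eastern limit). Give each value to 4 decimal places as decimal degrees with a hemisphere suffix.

Field J=9, O=14: +9·20° lon, +14·10° lat → SW at lon 0°, lat 50°.
Square 5, 7: +5·2° lon, +7·1° lat → SW at lon 10°, lat 57°.
Subsquare u=20, k=10: +20·0.0833333° lon, +10·0.0416667° lat → SW at lon 11.6667°, lat 57.4167°.
Cell spans 0.0833333° lon × 0.0416667° lat.
west 11.6667° E, east 11.7500° E.

11.6667° E, 11.7500° E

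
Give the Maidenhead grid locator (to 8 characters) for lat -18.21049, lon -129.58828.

Shift to the Maidenhead origin (180°W, 90°S): lon 50.41172, lat 71.78951.
Field: 50.41172/20 → 2 → C, 71.78951/10 → 7 → H; chars CH.
Square: 10.41172/2 → 5, 1.78951/1 → 1; chars 51.
Subsquare: 0.41172/0.0833333 → 4 → e, 0.78951/0.0416667 → 18 → s; chars es.
Extended square: 0.07839/0.00833333 → 9, 0.03951/0.00416667 → 9; chars 99.

CH51es99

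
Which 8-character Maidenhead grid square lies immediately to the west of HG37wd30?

Longitude extended square 3; −1 → 2.
The latitude characters are unchanged.

HG37wd20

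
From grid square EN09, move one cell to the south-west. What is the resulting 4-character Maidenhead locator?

DN98

Longitude square 0; −1 → -1, wraps to 9, carry into field.
Longitude field E = 4; −1 → 3 = D.
Latitude square 9; −1 → 8.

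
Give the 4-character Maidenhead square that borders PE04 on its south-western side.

OE93

Longitude square 0; −1 → -1, wraps to 9, carry into field.
Longitude field P = 15; −1 → 14 = O.
Latitude square 4; −1 → 3.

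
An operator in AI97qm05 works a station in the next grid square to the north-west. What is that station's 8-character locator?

AI97pm96

Longitude extended square 0; −1 → -1, wraps to 9, carry into subsquare.
Longitude subsquare q = 16; −1 → 15 = p.
Latitude extended square 5; +1 → 6.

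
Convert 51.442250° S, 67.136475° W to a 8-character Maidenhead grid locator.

Offset from 180°W / 90°S: lon 112.86352°, lat 38.55775°.
Field: 112.86352/20 → 5 → F, 38.55775/10 → 3 → D; chars FD.
Square: 12.86352/2 → 6, 8.55775/1 → 8; chars 68.
Subsquare: 0.86352/0.0833333 → 10 → k, 0.55775/0.0416667 → 13 → n; chars kn.
Extended square: 0.03019/0.00833333 → 3, 0.01608/0.00416667 → 3; chars 33.

FD68kn33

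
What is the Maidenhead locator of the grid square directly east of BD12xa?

BD22aa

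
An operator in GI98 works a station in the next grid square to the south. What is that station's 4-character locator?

GI97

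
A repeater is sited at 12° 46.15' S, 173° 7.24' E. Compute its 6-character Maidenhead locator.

RH67nf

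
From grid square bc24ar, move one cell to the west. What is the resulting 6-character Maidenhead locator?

BC14xr

Longitude subsquare a = 0; −1 → -1, wraps to 23 = x, carry into square.
Longitude square 2; −1 → 1.
The latitude characters are unchanged.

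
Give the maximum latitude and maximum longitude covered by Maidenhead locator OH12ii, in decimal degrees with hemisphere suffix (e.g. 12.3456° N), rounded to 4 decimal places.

17.6250° S, 102.7500° E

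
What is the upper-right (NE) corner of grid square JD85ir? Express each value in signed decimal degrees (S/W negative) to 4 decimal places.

-54.2500, 16.7500

Field J=9, D=3: +9·20° lon, +3·10° lat → SW at lon 0°, lat -60°.
Square 8, 5: +8·2° lon, +5·1° lat → SW at lon 16°, lat -55°.
Subsquare i=8, r=17: +8·0.0833333° lon, +17·0.0416667° lat → SW at lon 16.6667°, lat -54.2917°.
Cell spans 0.0833333° lon × 0.0416667° lat. NE corner is SW corner plus one full cell.
latitude -54.2500, longitude 16.7500.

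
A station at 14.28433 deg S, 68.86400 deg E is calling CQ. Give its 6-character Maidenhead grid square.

MH45kr

Offset from 180°W / 90°S: lon 248.8640°, lat 75.7157°.
Field (20°×10°, letters A–R): lon ⌊248.8640/20⌋ = 12 → M; lat ⌊75.7157/10⌋ = 7 → H.
Square (2°×1°, digits 0–9): lon ⌊8.8640/2⌋ = 4; lat ⌊5.7157/1⌋ = 5.
Subsquare (5′×2.5′, letters a–x): lon ⌊0.8640/0.0833333⌋ = 10 → k; lat ⌊0.7157/0.0416667⌋ = 17 → r.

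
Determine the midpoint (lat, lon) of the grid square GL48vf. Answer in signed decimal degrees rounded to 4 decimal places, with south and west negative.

28.2292, -50.2083

Field G=6, L=11: +6·20° lon, +11·10° lat → SW at lon -60°, lat 20°.
Square 4, 8: +4·2° lon, +8·1° lat → SW at lon -52°, lat 28°.
Subsquare v=21, f=5: +21·0.0833333° lon, +5·0.0416667° lat → SW at lon -50.25°, lat 28.2083°.
Cell spans 0.0833333° lon × 0.0416667° lat. Centre is SW corner plus half of each.
latitude 28.2292, longitude -50.2083.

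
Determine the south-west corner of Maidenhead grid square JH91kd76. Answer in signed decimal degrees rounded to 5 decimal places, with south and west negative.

-18.85000, 18.89167

Field J=9, H=7: +9·20° lon, +7·10° lat → SW at lon 0°, lat -20°.
Square 9, 1: +9·2° lon, +1·1° lat → SW at lon 18°, lat -19°.
Subsquare k=10, d=3: +10·0.0833333° lon, +3·0.0416667° lat → SW at lon 18.8333°, lat -18.875°.
Extended square 7, 6: +7·0.00833333° lon, +6·0.00416667° lat → SW at lon 18.8917°, lat -18.85°.
latitude -18.85000, longitude 18.89167.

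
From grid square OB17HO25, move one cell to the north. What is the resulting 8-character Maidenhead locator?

OB17ho26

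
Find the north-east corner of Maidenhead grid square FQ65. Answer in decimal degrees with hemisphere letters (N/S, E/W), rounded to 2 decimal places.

Field F=5, Q=16: +5·20° lon, +16·10° lat → SW at lon -80°, lat 70°.
Square 6, 5: +6·2° lon, +5·1° lat → SW at lon -68°, lat 75°.
Cell spans 2° lon × 1° lat. NE corner is SW corner plus one full cell.
latitude 76.00° N, longitude 66.00° W.

76.00° N, 66.00° W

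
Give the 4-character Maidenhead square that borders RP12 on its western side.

RP02

Longitude square 1; −1 → 0.
The latitude characters are unchanged.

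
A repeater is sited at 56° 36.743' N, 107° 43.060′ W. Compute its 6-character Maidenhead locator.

DO66do

Shift to the Maidenhead origin (180°W, 90°S): lon 72.2823, lat 146.6124.
Field (20°×10°, letters A–R): lon ⌊72.2823/20⌋ = 3 → D; lat ⌊146.6124/10⌋ = 14 → O.
Square (2°×1°, digits 0–9): lon ⌊12.2823/2⌋ = 6; lat ⌊6.6124/1⌋ = 6.
Subsquare (5′×2.5′, letters a–x): lon ⌊0.2823/0.0833333⌋ = 3 → d; lat ⌊0.6124/0.0416667⌋ = 14 → o.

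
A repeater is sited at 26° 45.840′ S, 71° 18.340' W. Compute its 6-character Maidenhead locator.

FG43if

Add 180° to longitude and 90° to latitude: 108.6943, 63.2360.
Field (20°×10°, letters A–R): 108.6943/20 → 5 → F, 63.2360/10 → 6 → G; chars FG.
Square (2°×1°, digits 0–9): 8.6943/2 → 4, 3.2360/1 → 3; chars 43.
Subsquare (5′×2.5′, letters a–x): 0.6943/0.0833333 → 8 → i, 0.2360/0.0416667 → 5 → f; chars if.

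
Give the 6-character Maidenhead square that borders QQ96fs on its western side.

Longitude subsquare f = 5; −1 → 4 = e.
The latitude characters are unchanged.

QQ96es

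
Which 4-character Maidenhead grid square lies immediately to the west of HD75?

Longitude square 7; −1 → 6.
The latitude characters are unchanged.

HD65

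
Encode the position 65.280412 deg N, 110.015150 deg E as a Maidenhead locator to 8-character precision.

OP55ag17

Offset from 180°W / 90°S: lon 290.01515°, lat 155.28041°.
Field (20°×10°, letters A–R): lon ⌊290.01515/20⌋ = 14 → O; lat ⌊155.28041/10⌋ = 15 → P.
Square (2°×1°, digits 0–9): lon ⌊10.01515/2⌋ = 5; lat ⌊5.28041/1⌋ = 5.
Subsquare (5′×2.5′, letters a–x): lon ⌊0.01515/0.0833333⌋ = 0 → a; lat ⌊0.28041/0.0416667⌋ = 6 → g.
Extended square (30″×15″, digits 0–9): lon ⌊0.01515/0.00833333⌋ = 1; lat ⌊0.03041/0.00416667⌋ = 7.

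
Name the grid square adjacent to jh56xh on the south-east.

JH66ag

Longitude subsquare x = 23; +1 → 24, wraps to 0 = a, carry into square.
Longitude square 5; +1 → 6.
Latitude subsquare h = 7; −1 → 6 = g.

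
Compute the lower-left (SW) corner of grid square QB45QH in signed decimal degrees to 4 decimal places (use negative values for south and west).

-74.7083, 149.3333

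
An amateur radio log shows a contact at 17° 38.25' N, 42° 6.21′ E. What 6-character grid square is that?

LK17bp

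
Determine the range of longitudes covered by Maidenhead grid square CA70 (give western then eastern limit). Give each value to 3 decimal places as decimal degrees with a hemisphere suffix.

Field C=2, A=0: +2·20° lon, +0·10° lat → SW at lon -140°, lat -90°.
Square 7, 0: +7·2° lon, +0·1° lat → SW at lon -126°, lat -90°.
Cell spans 2° lon × 1° lat.
west 126.000° W, east 124.000° W.

126.000° W, 124.000° W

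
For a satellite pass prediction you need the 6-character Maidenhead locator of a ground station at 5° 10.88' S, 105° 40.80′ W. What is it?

Offset from 180°W / 90°S: lon 74.3200°, lat 84.8187°.
Field: lon ⌊74.3200/20⌋ = 3 → D; lat ⌊84.8187/10⌋ = 8 → I.
Square: lon ⌊14.3200/2⌋ = 7; lat ⌊4.8187/1⌋ = 4.
Subsquare: lon ⌊0.3200/0.0833333⌋ = 3 → d; lat ⌊0.8187/0.0416667⌋ = 19 → t.

DI74dt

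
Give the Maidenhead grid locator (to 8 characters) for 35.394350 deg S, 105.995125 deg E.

OF24xo95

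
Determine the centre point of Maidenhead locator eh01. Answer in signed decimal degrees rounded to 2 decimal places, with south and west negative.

-18.50, -99.00

Field E=4, H=7: +4·20° lon, +7·10° lat → SW at lon -100°, lat -20°.
Square 0, 1: +0·2° lon, +1·1° lat → SW at lon -100°, lat -19°.
Cell spans 2° lon × 1° lat. Centre is SW corner plus half of each.
latitude -18.50, longitude -99.00.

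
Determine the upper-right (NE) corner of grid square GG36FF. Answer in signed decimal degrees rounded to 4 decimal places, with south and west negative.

Field G=6, G=6: +6·20° lon, +6·10° lat → SW at lon -60°, lat -30°.
Square 3, 6: +3·2° lon, +6·1° lat → SW at lon -54°, lat -24°.
Subsquare f=5, f=5: +5·0.0833333° lon, +5·0.0416667° lat → SW at lon -53.5833°, lat -23.7917°.
Cell spans 0.0833333° lon × 0.0416667° lat. NE corner is SW corner plus one full cell.
latitude -23.7500, longitude -53.5000.

-23.7500, -53.5000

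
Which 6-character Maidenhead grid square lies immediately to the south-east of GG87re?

GG87sd

Longitude subsquare r = 17; +1 → 18 = s.
Latitude subsquare e = 4; −1 → 3 = d.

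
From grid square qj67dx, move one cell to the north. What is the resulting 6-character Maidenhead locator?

QJ68da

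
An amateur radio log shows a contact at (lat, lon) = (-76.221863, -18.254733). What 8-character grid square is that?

IB03us96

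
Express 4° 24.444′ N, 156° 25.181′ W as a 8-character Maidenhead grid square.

Offset from 180°W / 90°S: lon 23.58032°, lat 94.40740°.
Field: lon ⌊23.58032/20⌋ = 1 → B; lat ⌊94.40740/10⌋ = 9 → J.
Square: lon ⌊3.58032/2⌋ = 1; lat ⌊4.40740/1⌋ = 4.
Subsquare: lon ⌊1.58032/0.0833333⌋ = 18 → s; lat ⌊0.40740/0.0416667⌋ = 9 → j.
Extended square: lon ⌊0.08032/0.00833333⌋ = 9; lat ⌊0.03240/0.00416667⌋ = 7.

BJ14sj97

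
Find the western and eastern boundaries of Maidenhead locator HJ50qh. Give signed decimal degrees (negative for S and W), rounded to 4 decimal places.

-28.6667, -28.5833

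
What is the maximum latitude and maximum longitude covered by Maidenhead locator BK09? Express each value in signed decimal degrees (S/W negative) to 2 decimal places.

Field B=1, K=10: +1·20° lon, +10·10° lat → SW at lon -160°, lat 10°.
Square 0, 9: +0·2° lon, +9·1° lat → SW at lon -160°, lat 19°.
Cell spans 2° lon × 1° lat. NE corner is SW corner plus one full cell.
latitude 20.00, longitude -158.00.

20.00, -158.00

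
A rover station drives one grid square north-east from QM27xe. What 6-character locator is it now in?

QM37af

Longitude subsquare x = 23; +1 → 24, wraps to 0 = a, carry into square.
Longitude square 2; +1 → 3.
Latitude subsquare e = 4; +1 → 5 = f.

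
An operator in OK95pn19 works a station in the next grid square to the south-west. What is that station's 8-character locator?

Longitude extended square 1; −1 → 0.
Latitude extended square 9; −1 → 8.

OK95pn08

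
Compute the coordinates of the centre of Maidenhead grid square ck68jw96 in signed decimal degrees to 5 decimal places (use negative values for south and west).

18.94375, -127.17083

Field C=2, K=10: +2·20° lon, +10·10° lat → SW at lon -140°, lat 10°.
Square 6, 8: +6·2° lon, +8·1° lat → SW at lon -128°, lat 18°.
Subsquare j=9, w=22: +9·0.0833333° lon, +22·0.0416667° lat → SW at lon -127.25°, lat 18.9167°.
Extended square 9, 6: +9·0.00833333° lon, +6·0.00416667° lat → SW at lon -127.175°, lat 18.9417°.
Cell spans 0.00833333° lon × 0.00416667° lat. Centre is SW corner plus half of each.
latitude 18.94375, longitude -127.17083.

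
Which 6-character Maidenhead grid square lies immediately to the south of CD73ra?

CD72rx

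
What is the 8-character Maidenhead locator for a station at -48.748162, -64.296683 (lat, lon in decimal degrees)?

FE71ug40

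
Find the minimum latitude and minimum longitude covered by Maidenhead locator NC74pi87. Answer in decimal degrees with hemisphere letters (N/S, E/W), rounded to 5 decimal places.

Field N=13, C=2: +13·20° lon, +2·10° lat → SW at lon 80°, lat -70°.
Square 7, 4: +7·2° lon, +4·1° lat → SW at lon 94°, lat -66°.
Subsquare p=15, i=8: +15·0.0833333° lon, +8·0.0416667° lat → SW at lon 95.25°, lat -65.6667°.
Extended square 8, 7: +8·0.00833333° lon, +7·0.00416667° lat → SW at lon 95.3167°, lat -65.6375°.
latitude 65.63750° S, longitude 95.31667° E.

65.63750° S, 95.31667° E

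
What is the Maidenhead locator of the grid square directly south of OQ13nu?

Latitude subsquare u = 20; −1 → 19 = t.
The longitude characters are unchanged.

OQ13nt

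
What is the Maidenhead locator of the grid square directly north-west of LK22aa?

Longitude subsquare a = 0; −1 → -1, wraps to 23 = x, carry into square.
Longitude square 2; −1 → 1.
Latitude subsquare a = 0; +1 → 1 = b.

LK12xb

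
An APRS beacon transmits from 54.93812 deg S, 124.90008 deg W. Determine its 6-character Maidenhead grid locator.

CD75nb

Shift to the Maidenhead origin (180°W, 90°S): lon 55.0999, lat 35.0619.
Field: 55.0999/20 → 2 → C, 35.0619/10 → 3 → D; chars CD.
Square: 15.0999/2 → 7, 5.0619/1 → 5; chars 75.
Subsquare: 1.0999/0.0833333 → 13 → n, 0.0619/0.0416667 → 1 → b; chars nb.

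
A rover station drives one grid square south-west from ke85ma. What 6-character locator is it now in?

KE84lx

Longitude subsquare m = 12; −1 → 11 = l.
Latitude subsquare a = 0; −1 → -1, wraps to 23 = x, carry into square.
Latitude square 5; −1 → 4.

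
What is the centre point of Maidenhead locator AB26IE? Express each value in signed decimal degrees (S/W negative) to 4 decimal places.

-73.8125, -175.2917

Field A=0, B=1: +0·20° lon, +1·10° lat → SW at lon -180°, lat -80°.
Square 2, 6: +2·2° lon, +6·1° lat → SW at lon -176°, lat -74°.
Subsquare i=8, e=4: +8·0.0833333° lon, +4·0.0416667° lat → SW at lon -175.333°, lat -73.8333°.
Cell spans 0.0833333° lon × 0.0416667° lat. Centre is SW corner plus half of each.
latitude -73.8125, longitude -175.2917.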